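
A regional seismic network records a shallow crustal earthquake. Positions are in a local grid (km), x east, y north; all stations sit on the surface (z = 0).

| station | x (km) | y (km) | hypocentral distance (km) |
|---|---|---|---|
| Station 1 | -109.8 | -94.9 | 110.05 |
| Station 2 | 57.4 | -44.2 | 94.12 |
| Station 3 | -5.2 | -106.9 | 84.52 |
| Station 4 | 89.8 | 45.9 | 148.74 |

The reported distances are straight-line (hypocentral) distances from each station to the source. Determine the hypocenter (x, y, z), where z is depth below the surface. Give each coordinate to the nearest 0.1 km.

Each station gives a sphere (x−x_i)² + (y−y_i)² + z² = d_i² (stations at z=0).
Subtracting the Station 1 sphere from Station 2 and Station 3: z² cancels, leaving linear equations in x and y:
334.4 x + 101.4 y = -12561.22
209.2 x − 24.0 y = -4640.03
Solving: x ≈ -26.402, y ≈ -36.807 km (keep extra digits for the depth step; rounded: -26.4, -36.8).
Then from the Station 1 sphere: z² = 110.05² − (x + 109.8)² − (y + 94.9)² with x = -26.402, y = -36.807, so z ≈ 42.202 ≈ 42.2 km.
Check against Station 4 (with the unrounded solution): distance 148.74 ≈ 148.74 km. ✓

(-26.4, -36.8, 42.2)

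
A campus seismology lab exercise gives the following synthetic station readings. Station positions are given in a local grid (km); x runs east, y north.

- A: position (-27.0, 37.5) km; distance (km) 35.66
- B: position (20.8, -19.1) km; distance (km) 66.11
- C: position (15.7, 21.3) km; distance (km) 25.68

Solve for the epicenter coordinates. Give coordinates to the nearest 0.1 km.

Circle about each station: (x + 27.0)² + (y − 37.5)² = 35.66²; (x − 20.8)² + (y + 19.1)² = 66.11²; (x − 15.7)² + (y − 21.3)² = 25.68².
Subtracting the A equation from the B and C equations removes the quadratic terms:
95.6 x − 113.2 y = -4436.70
85.4 x − 32.4 y = -822.90
Solving the 2×2 system: x ≈ 7.7, y ≈ 45.7 km.

(7.7, 45.7)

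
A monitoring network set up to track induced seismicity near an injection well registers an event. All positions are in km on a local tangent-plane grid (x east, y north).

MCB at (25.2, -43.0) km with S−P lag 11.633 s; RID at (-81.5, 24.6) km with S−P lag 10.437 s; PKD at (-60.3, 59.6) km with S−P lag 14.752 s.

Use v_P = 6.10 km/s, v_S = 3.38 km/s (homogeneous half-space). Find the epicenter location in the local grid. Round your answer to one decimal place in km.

-62.5 km east, -52.2 km north

Distance from S−P lag: d = Δt · v_P v_S / (v_P − v_S) = Δt · (6.10·3.38)/(6.10−3.38) ≈ 7.5801·Δt.
So d_MCB = 88.18, d_RID = 79.11, d_PKD = 111.82 km.
Circle about each station: (x − 25.2)² + (y + 43.0)² = 88.18²; (x + 81.5)² + (y − 24.6)² = 79.11²; (x + 60.3)² + (y − 59.6)² = 111.82².
Subtracting the MCB equation from the RID and PKD equations removes the quadratic terms:
-213.4 x + 135.2 y = 6280.69
-171.0 x + 205.2 y = -23.79
Solving the 2×2 system: x ≈ -62.5, y ≈ -52.2 km.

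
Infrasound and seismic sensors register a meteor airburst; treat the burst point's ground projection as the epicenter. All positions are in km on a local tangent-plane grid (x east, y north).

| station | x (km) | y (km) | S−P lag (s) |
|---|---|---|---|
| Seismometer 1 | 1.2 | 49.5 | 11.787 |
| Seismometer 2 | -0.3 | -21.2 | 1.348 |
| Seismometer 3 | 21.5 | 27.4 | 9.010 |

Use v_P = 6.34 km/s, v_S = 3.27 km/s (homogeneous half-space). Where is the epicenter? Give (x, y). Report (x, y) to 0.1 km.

Distance from S−P lag: d = Δt · v_P v_S / (v_P − v_S) = Δt · (6.34·3.27)/(6.34−3.27) ≈ 6.7530·Δt.
So d_Seismometer 1 = 79.60, d_Seismometer 2 = 9.10, d_Seismometer 3 = 60.84 km.
Circle about each station: (x − 1.2)² + (y − 49.5)² = 79.60²; (x + 0.3)² + (y + 21.2)² = 9.10²; (x − 21.5)² + (y − 27.4)² = 60.84².
Subtracting pairs of circle equations eliminates x²+y² and gives linear equations (the radical axes):
-3.0 x − 141.4 y = 4251.19
40.6 x − 44.2 y = 1395.97
Solving the 2×2 system: x ≈ 1.6, y ≈ -30.1 km.

(1.6, -30.1)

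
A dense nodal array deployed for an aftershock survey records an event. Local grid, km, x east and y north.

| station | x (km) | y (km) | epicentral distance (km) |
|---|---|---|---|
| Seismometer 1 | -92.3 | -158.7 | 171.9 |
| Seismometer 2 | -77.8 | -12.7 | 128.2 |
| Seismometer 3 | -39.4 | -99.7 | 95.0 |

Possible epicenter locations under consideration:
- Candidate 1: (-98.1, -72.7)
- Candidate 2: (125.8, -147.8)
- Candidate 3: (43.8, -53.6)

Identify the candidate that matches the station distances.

Candidate 3

For each candidate, compare |candidate − station| to the reported distance:
Candidate 1: residuals Seismometer 1 85.7, Seismometer 2 64.9, Seismometer 3 30.4 → max 85.7 km
Candidate 2: residuals Seismometer 1 46.5, Seismometer 2 116.1, Seismometer 3 77.1 → max 116.1 km
Candidate 3: residuals Seismometer 1 0.1, Seismometer 2 0.1, Seismometer 3 0.1 → max 0.1 km
Only Candidate 3 has all residuals ≈ 0.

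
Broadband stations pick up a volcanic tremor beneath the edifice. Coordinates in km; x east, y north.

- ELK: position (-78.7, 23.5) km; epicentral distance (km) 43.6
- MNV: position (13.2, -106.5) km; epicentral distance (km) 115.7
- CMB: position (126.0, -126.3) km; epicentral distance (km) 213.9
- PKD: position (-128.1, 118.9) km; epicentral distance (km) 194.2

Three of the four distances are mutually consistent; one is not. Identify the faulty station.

PKD

Solve using three stations at a time. Using ELK, MNV, CMB (subtract circle equations pairwise → linear system) gives (x, y) ≈ (-55.8, -13.6).
Distances from that point to each station vs reported:
  ELK: calculated 43.6 vs reported 43.6 → residual 0.0 km
  MNV: calculated 115.7 vs reported 115.7 → residual 0.0 km
  CMB: calculated 213.9 vs reported 213.9 → residual 0.0 km
  PKD: calculated 151.0 vs reported 194.2 → residual 43.2 km
ELK, MNV, CMB are mutually consistent (residuals ≈ 0); PKD is off by 43.2 km.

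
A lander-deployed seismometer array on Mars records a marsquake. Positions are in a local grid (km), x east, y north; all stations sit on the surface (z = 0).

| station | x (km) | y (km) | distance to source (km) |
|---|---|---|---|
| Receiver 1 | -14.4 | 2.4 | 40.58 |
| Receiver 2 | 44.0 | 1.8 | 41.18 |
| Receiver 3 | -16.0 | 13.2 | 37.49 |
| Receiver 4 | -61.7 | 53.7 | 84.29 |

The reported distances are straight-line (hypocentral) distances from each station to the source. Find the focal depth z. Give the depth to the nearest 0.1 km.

Each station gives a sphere (x−x_i)² + (y−y_i)² + z² = d_i² (stations at z=0).
Subtracting the Receiver 1 sphere from Receiver 2 and Receiver 3: z² cancels, leaving linear equations in x and y:
116.8 x − 1.2 y = 1677.06
-3.2 x + 21.6 y = 458.36
Solving: x ≈ 14.599, y ≈ 23.383 km (keep extra digits for the depth step; rounded: 14.6, 23.4).
Then from the Receiver 1 sphere: z² = 40.58² − (x + 14.4)² − (y − 2.4)² with x = 14.599, y = 23.383, so z ≈ 19.118 ≈ 19.1 km.
Check against Receiver 4 (with the unrounded solution): distance 84.30 ≈ 84.29 km. ✓

z ≈ 19.1 km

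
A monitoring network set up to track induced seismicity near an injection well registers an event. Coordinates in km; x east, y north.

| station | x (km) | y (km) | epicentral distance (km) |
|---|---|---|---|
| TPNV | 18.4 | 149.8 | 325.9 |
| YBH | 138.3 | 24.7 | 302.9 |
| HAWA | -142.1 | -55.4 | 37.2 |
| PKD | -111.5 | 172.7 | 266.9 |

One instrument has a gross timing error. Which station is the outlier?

TPNV

Solve using three stations at a time. Using YBH, HAWA, PKD (subtract circle equations pairwise → linear system) gives (x, y) ≈ (-141.0, -92.6).
Distances from that point to each station vs reported:
  TPNV: calculated 290.1 vs reported 325.9 → residual 35.8 km
  YBH: calculated 302.9 vs reported 302.9 → residual 0.0 km
  HAWA: calculated 37.2 vs reported 37.2 → residual 0.0 km
  PKD: calculated 266.9 vs reported 266.9 → residual 0.0 km
YBH, HAWA, PKD are mutually consistent (residuals ≈ 0); TPNV is off by 35.8 km.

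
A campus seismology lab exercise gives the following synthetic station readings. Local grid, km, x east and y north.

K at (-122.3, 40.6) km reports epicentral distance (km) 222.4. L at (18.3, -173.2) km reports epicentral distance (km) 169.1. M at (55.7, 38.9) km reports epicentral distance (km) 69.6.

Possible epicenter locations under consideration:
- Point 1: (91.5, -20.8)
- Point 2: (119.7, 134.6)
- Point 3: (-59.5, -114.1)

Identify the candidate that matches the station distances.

For each candidate, compare |candidate − station| to the reported distance:
Point 1: residuals K 0.0, L 0.0, M 0.0 → max 0.0 km
Point 2: residuals K 37.2, L 155.0, M 45.5 → max 155.0 km
Point 3: residuals K 55.4, L 71.4, M 121.9 → max 121.9 km
Only Point 1 has all residuals ≈ 0.

Point 1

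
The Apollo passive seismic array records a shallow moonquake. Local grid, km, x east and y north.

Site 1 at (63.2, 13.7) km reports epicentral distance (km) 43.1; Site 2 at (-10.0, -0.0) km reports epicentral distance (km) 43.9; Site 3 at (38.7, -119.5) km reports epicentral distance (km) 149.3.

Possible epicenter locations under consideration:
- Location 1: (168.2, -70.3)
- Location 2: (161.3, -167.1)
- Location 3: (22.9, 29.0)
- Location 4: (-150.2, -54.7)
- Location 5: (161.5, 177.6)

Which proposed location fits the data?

Location 3

For each candidate, compare |candidate − station| to the reported distance:
Location 1: residuals Site 1 91.4, Site 2 147.7, Site 3 10.8 → max 147.7 km
Location 2: residuals Site 1 162.6, Site 2 195.4, Site 3 17.8 → max 195.4 km
Location 3: residuals Site 1 0.0, Site 2 0.0, Site 3 0.0 → max 0.0 km
Location 4: residuals Site 1 181.0, Site 2 106.6, Site 3 50.4 → max 181.0 km
Location 5: residuals Site 1 148.0, Site 2 203.0, Site 3 172.2 → max 203.0 km
Only Location 3 has all residuals ≈ 0.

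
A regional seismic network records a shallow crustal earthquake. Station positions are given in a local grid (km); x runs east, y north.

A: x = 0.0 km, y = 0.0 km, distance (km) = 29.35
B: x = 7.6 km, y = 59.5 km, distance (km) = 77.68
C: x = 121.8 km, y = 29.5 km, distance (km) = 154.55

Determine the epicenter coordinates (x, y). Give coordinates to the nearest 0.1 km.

Circle about each station: x² + y² = 29.35²; (x − 7.6)² + (y − 59.5)² = 77.68²; (x − 121.8)² + (y − 29.5)² = 154.55².
Subtracting the A equation from the B and C equations removes the quadratic terms:
15.2 x + 119.0 y = -1574.75
243.6 x + 59.0 y = -7318.79
Solving the 2×2 system: x ≈ -27.7, y ≈ -9.7 km.
Check against A (with the unrounded x, y): √(x²+y²) = 29.34 ≈ 29.35 km. ✓

-27.7 km east, -9.7 km north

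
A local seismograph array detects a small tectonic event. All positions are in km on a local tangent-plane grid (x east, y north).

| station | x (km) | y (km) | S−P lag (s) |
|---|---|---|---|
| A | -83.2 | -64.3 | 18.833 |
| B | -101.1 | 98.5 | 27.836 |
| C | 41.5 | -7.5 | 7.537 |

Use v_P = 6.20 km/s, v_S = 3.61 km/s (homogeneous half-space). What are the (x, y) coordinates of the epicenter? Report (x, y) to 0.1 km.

x ≈ 79.5 km, y ≈ -60.4 km

Distance from S−P lag: d = Δt · v_P v_S / (v_P − v_S) = Δt · (6.20·3.61)/(6.20−3.61) ≈ 8.6417·Δt.
So d_A = 162.75, d_B = 240.55, d_C = 65.13 km.
Circle about each station: (x + 83.2)² + (y + 64.3)² = 162.75²; (x + 101.1)² + (y − 98.5)² = 240.55²; (x − 41.5)² + (y + 7.5)² = 65.13².
Subtracting pairs of circle equations eliminates x²+y² and gives linear equations (the radical axes):
-35.8 x + 325.6 y = -22510.01
249.4 x + 113.6 y = 12967.42
Solving the 2×2 system: x ≈ 79.5, y ≈ -60.4 km.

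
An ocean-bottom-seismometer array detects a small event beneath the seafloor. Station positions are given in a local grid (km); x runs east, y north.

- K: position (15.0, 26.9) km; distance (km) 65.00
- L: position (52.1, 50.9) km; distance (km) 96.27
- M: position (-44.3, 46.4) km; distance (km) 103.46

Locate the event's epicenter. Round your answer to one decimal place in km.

Circle about each station: (x − 15.0)² + (y − 26.9)² = 65.00²; (x − 52.1)² + (y − 50.9)² = 96.27²; (x + 44.3)² + (y − 46.4)² = 103.46².
Subtracting the K equation from the L and M equations removes the quadratic terms:
74.2 x + 48.0 y = -686.30
-118.6 x + 39.0 y = -3312.13
Solving the 2×2 system: x ≈ 15.4, y ≈ -38.1 km.

15.4 km east, -38.1 km north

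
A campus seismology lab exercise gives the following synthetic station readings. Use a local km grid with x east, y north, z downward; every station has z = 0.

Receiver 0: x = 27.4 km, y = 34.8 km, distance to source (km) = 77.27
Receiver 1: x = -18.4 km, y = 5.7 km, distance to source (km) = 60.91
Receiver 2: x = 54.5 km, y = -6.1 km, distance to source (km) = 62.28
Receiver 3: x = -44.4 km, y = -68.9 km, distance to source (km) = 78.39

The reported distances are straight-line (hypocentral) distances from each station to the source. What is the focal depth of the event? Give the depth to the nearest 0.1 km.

Each station gives a sphere (x−x_i)² + (y−y_i)² + z² = d_i² (stations at z=0).
Subtracting the Receiver 0 sphere from Receiver 1 and Receiver 2: z² cancels, leaving linear equations in x and y:
-91.6 x − 58.2 y = 669.87
54.2 x − 81.8 y = 3137.51
Solving: x ≈ 12.004, y ≈ -30.402 km (keep extra digits for the depth step; rounded: 12.0, -30.4).
Then from the Receiver 0 sphere: z² = 77.27² − (x − 27.4)² − (y − 34.8)² with x = 12.004, y = -30.402, so z ≈ 38.501 ≈ 38.5 km.

38.5 km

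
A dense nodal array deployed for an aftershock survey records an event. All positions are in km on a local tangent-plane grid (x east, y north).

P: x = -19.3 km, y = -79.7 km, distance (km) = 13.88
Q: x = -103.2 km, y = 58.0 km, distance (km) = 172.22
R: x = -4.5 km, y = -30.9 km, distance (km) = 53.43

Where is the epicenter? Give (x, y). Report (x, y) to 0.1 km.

Circle about each station: (x + 19.3)² + (y + 79.7)² = 13.88²; (x + 103.2)² + (y − 58.0)² = 172.22²; (x + 4.5)² + (y + 30.9)² = 53.43².
Subtracting the P equation from the Q and R equations removes the quadratic terms:
-167.8 x + 275.4 y = -22177.41
29.6 x + 97.6 y = -8411.63
Solving the 2×2 system: x ≈ -6.2, y ≈ -84.3 km.

-6.2 km east, -84.3 km north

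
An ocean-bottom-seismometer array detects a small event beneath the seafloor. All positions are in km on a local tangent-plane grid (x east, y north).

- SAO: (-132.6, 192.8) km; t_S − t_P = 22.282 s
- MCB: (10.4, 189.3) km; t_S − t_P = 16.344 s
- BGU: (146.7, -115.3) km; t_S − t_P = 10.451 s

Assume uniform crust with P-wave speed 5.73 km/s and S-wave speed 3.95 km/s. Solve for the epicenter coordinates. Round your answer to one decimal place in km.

x ≈ 63.6 km, y ≈ -11.6 km

Distance from S−P lag: d = Δt · v_P v_S / (v_P − v_S) = Δt · (5.73·3.95)/(5.73−3.95) ≈ 12.7154·Δt.
So d_SAO = 283.33, d_MCB = 207.82, d_BGU = 132.89 km.
Circle about each station: (x + 132.6)² + (y − 192.8)² = 283.33²; (x − 10.4)² + (y − 189.3)² = 207.82²; (x − 146.7)² + (y + 115.3)² = 132.89².
Subtracting the SAO equation from the MCB and BGU equations removes the quadratic terms:
286.0 x − 7.0 y = 18274.79
558.6 x − 616.2 y = 42676.52
Solving the 2×2 system: x ≈ 63.6, y ≈ -11.6 km.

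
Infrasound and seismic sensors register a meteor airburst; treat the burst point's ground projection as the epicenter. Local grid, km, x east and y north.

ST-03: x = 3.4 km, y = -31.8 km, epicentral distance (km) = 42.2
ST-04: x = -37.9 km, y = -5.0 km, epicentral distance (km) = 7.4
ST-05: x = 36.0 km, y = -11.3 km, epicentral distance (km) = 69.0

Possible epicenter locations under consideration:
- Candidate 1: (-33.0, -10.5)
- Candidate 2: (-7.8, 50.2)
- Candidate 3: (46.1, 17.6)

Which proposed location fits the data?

For each candidate, compare |candidate − station| to the reported distance:
Candidate 1: residuals ST-03 0.0, ST-04 0.0, ST-05 0.0 → max 0.0 km
Candidate 2: residuals ST-03 40.6, ST-04 55.5, ST-05 6.5 → max 55.5 km
Candidate 3: residuals ST-03 23.1, ST-04 79.6, ST-05 38.4 → max 79.6 km
Only Candidate 1 has all residuals ≈ 0.

Candidate 1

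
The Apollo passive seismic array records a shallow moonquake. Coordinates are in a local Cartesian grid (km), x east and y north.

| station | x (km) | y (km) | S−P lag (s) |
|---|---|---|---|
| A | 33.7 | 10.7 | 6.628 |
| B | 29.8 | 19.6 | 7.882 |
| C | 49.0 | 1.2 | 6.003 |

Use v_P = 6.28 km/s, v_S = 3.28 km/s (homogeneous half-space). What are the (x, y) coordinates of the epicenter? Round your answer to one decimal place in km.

Distance from S−P lag: d = Δt · v_P v_S / (v_P − v_S) = Δt · (6.28·3.28)/(6.28−3.28) ≈ 6.8661·Δt.
So d_A = 45.51, d_B = 54.12, d_C = 41.22 km.
Circle about each station: (x − 33.7)² + (y − 10.7)² = 45.51²; (x − 29.8)² + (y − 19.6)² = 54.12²; (x − 49.0)² + (y − 1.2)² = 41.22².
Subtracting the A equation from the B and C equations removes the quadratic terms:
-7.8 x + 17.8 y = -835.79
30.6 x − 19.0 y = 1524.33
Solving the 2×2 system: x ≈ 28.4, y ≈ -34.5 km.

x ≈ 28.4 km, y ≈ -34.5 km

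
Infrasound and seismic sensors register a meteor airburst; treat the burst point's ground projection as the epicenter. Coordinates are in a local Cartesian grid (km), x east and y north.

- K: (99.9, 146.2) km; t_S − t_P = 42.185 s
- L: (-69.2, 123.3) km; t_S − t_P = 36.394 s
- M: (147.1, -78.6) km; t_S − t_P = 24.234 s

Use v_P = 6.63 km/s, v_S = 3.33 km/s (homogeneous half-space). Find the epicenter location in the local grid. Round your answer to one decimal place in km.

Distance from S−P lag: d = Δt · v_P v_S / (v_P − v_S) = Δt · (6.63·3.33)/(6.63−3.33) ≈ 6.6903·Δt.
So d_K = 282.23, d_L = 243.49, d_M = 162.13 km.
Circle about each station: (x − 99.9)² + (y − 146.2)² = 282.23²; (x + 69.2)² + (y − 123.3)² = 243.49²; (x − 147.1)² + (y + 78.6)² = 162.13².
Subtracting the K equation from the L and M equations removes the quadratic terms:
-338.2 x − 45.8 y = 9003.47
94.4 x − 449.6 y = 49829.56
Solving the 2×2 system: x ≈ -11.3, y ≈ -113.2 km.
Check against K (with the unrounded x, y): √((x − 99.9)²+(y − 146.2)²) = 282.23 ≈ 282.23 km. ✓

-11.3 km east, -113.2 km north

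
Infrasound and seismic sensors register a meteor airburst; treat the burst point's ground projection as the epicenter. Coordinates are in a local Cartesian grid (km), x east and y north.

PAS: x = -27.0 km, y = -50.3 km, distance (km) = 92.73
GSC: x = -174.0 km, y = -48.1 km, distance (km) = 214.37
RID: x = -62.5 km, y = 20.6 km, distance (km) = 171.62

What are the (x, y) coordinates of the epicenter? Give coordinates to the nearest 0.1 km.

25.4 km east, -126.8 km north

Circle about each station: (x + 27.0)² + (y + 50.3)² = 92.73²; (x + 174.0)² + (y + 48.1)² = 214.37²; (x + 62.5)² + (y − 20.6)² = 171.62².
Subtracting the PAS equation from the GSC and RID equations removes the quadratic terms:
-294.0 x + 4.4 y = -8025.12
-71.0 x + 141.8 y = -19783.05
Solving the 2×2 system: x ≈ 25.4, y ≈ -126.8 km.
Check against PAS (with the unrounded x, y): √((x + 27.0)²+(y + 50.3)²) = 92.72 ≈ 92.73 km. ✓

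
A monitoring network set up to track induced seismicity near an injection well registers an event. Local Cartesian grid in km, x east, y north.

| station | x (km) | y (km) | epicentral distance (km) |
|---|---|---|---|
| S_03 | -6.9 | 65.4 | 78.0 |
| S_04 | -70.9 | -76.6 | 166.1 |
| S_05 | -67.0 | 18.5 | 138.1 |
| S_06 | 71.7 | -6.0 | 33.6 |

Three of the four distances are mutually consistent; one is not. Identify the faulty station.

Solve using three stations at a time. Using S_03, S_04, S_06 (subtract circle equations pairwise → linear system) gives (x, y) ≈ (60.1, 25.5).
Distances from that point to each station vs reported:
  S_03: calculated 78.0 vs reported 78.0 → residual 0.0 km
  S_04: calculated 166.1 vs reported 166.1 → residual 0.0 km
  S_05: calculated 127.3 vs reported 138.1 → residual 10.8 km
  S_06: calculated 33.6 vs reported 33.6 → residual 0.0 km
S_03, S_04, S_06 are mutually consistent (residuals ≈ 0); S_05 is off by 10.8 km.

S_05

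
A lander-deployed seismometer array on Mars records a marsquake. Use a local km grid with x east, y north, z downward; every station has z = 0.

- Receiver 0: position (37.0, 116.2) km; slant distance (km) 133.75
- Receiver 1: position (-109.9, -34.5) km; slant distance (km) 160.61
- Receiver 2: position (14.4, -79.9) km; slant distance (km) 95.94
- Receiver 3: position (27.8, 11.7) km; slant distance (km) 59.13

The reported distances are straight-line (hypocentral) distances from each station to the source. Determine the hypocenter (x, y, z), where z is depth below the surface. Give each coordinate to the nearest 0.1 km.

Each station gives a sphere (x−x_i)² + (y−y_i)² + z² = d_i² (stations at z=0).
Subtracting the Receiver 0 sphere from Receiver 1 and Receiver 2: z² cancels, leaving linear equations in x and y:
-293.8 x − 301.4 y = -9509.69
-45.2 x − 392.2 y = 404.51
Solving: x ≈ 37.908, y ≈ -5.400 km (keep extra digits for the depth step; rounded: 37.9, -5.4).
Then from the Receiver 0 sphere: z² = 133.75² − (x − 37.0)² − (y − 116.2)² with x = 37.908, y = -5.400, so z ≈ 55.693 ≈ 55.7 km.

(37.9, -5.4, 55.7)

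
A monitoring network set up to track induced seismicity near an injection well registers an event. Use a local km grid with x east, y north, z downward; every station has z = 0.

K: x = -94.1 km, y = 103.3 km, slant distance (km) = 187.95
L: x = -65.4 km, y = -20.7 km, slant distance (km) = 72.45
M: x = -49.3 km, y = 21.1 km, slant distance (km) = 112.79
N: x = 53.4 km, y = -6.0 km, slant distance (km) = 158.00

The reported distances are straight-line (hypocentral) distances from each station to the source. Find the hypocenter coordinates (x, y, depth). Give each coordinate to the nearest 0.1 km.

Each station gives a sphere (x−x_i)² + (y−y_i)² + z² = d_i² (stations at z=0).
Subtracting the K sphere from L and M: z² cancels, leaving linear equations in x and y:
57.4 x − 248.0 y = 15256.15
89.6 x − 164.4 y = 5953.62
Solving: x ≈ -80.694, y ≈ -80.194 km (keep extra digits for the depth step; rounded: -80.7, -80.2).
Then from the K sphere: z² = 187.95² − (x + 94.1)² − (y − 103.3)² with x = -80.694, y = -80.194, so z ≈ 38.411 ≈ 38.4 km.

x ≈ -80.7 km, y ≈ -80.2 km, depth ≈ 38.4 km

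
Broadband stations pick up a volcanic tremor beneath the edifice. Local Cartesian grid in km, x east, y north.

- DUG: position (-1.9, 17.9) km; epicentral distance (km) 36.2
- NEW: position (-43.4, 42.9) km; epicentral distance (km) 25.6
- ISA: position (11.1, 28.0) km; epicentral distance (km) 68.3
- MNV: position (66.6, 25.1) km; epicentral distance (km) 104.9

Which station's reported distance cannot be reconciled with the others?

Solve using three stations at a time. Using DUG, NEW, MNV (subtract circle equations pairwise → linear system) gives (x, y) ≈ (-38.0, 18.0).
Distances from that point to each station vs reported:
  DUG: calculated 36.1 vs reported 36.2 → residual 0.1 km
  NEW: calculated 25.5 vs reported 25.6 → residual 0.1 km
  ISA: calculated 50.1 vs reported 68.3 → residual 18.2 km
  MNV: calculated 104.9 vs reported 104.9 → residual 0.0 km
DUG, NEW, MNV are mutually consistent (residuals ≈ 0); ISA is off by 18.2 km.

ISA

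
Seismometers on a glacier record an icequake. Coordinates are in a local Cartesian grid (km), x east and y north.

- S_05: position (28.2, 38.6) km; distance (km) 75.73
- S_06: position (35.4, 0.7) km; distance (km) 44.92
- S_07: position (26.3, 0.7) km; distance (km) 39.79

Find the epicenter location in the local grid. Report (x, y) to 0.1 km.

7.0 km east, -34.1 km north

Circle about each station: (x − 28.2)² + (y − 38.6)² = 75.73²; (x − 35.4)² + (y − 0.7)² = 44.92²; (x − 26.3)² + (y − 0.7)² = 39.79².
Subtracting the S_05 equation from the S_06 and S_07 equations removes the quadratic terms:
14.4 x − 75.8 y = 2685.68
-3.8 x − 75.8 y = 2558.77
Solving the 2×2 system: x ≈ 7.0, y ≈ -34.1 km.
Check against S_05 (with the unrounded x, y): √((x − 28.2)²+(y − 38.6)²) = 75.74 ≈ 75.73 km. ✓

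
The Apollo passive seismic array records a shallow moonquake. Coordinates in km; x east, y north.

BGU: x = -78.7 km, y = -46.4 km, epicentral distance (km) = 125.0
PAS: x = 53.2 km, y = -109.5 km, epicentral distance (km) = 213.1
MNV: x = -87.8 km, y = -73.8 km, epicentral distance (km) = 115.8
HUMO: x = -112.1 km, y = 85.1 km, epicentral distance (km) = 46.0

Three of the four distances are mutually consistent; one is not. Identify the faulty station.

Solve using three stations at a time. Using PAS, MNV, HUMO (subtract circle equations pairwise → linear system) gives (x, y) ≈ (-97.0, 41.6).
Distances from that point to each station vs reported:
  BGU: calculated 89.9 vs reported 125.0 → residual 35.1 km
  PAS: calculated 213.1 vs reported 213.1 → residual 0.0 km
  MNV: calculated 115.8 vs reported 115.8 → residual 0.0 km
  HUMO: calculated 46.0 vs reported 46.0 → residual 0.0 km
PAS, MNV, HUMO are mutually consistent (residuals ≈ 0); BGU is off by 35.1 km.

BGU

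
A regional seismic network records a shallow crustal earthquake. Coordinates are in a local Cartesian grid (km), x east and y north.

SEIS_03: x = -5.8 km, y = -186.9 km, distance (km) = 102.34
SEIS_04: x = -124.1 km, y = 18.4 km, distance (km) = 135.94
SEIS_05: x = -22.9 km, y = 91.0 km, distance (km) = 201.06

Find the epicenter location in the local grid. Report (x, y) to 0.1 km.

Circle about each station: (x + 5.8)² + (y + 186.9)² = 102.34²; (x + 124.1)² + (y − 18.4)² = 135.94²; (x + 22.9)² + (y − 91.0)² = 201.06².
Subtracting pairs of circle equations eliminates x²+y² and gives linear equations (the radical axes):
-236.6 x + 410.6 y = -27232.09
-34.2 x + 555.8 y = -56111.49
Solving the 2×2 system: x ≈ -67.3, y ≈ -105.1 km.

-67.3 km east, -105.1 km north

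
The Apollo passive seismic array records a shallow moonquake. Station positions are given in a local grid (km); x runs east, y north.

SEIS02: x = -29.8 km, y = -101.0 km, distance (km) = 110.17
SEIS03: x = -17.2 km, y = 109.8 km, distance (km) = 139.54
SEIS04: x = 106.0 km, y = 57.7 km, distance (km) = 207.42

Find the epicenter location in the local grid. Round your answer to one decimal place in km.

Circle about each station: (x + 29.8)² + (y + 101.0)² = 110.17²; (x + 17.2)² + (y − 109.8)² = 139.54²; (x − 106.0)² + (y − 57.7)² = 207.42².
Subtracting pairs of circle equations eliminates x²+y² and gives linear equations (the radical axes):
25.2 x + 421.6 y = -6071.14
271.6 x + 317.4 y = -27409.38
Solving the 2×2 system: x ≈ -90.4, y ≈ -9.0 km.

-90.4 km east, -9.0 km north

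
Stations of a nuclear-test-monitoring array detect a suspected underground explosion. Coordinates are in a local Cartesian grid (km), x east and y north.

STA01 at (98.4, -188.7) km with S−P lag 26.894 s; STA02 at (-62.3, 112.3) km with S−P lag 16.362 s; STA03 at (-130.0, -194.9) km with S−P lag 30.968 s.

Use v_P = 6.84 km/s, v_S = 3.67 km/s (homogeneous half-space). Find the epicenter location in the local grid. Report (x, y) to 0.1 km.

11.2 km east, 5.6 km north

Distance from S−P lag: d = Δt · v_P v_S / (v_P − v_S) = Δt · (6.84·3.67)/(6.84−3.67) ≈ 7.9189·Δt.
So d_STA01 = 212.97, d_STA02 = 129.57, d_STA03 = 245.23 km.
Circle about each station: (x − 98.4)² + (y + 188.7)² = 212.97²; (x + 62.3)² + (y − 112.3)² = 129.57²; (x + 130.0)² + (y + 194.9)² = 245.23².
Subtracting the STA01 equation from the STA02 and STA03 equations removes the quadratic terms:
-321.4 x + 602.0 y = -229.83
-456.8 x − 12.4 y = -5185.77
Solving the 2×2 system: x ≈ 11.2, y ≈ 5.6 km.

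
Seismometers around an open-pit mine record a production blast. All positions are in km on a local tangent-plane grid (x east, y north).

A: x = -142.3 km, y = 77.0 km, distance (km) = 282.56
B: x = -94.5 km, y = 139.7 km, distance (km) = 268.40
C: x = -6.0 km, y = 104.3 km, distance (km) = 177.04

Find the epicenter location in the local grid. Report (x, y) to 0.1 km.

x ≈ 124.9 km, y ≈ -14.9 km

Circle about each station: (x + 142.3)² + (y − 77.0)² = 282.56²; (x + 94.5)² + (y − 139.7)² = 268.40²; (x + 6.0)² + (y − 104.3)² = 177.04².
Subtracting pairs of circle equations eliminates x²+y² and gives linear equations (the radical axes):
95.6 x + 125.4 y = 10069.64
272.6 x + 54.6 y = 33233.19
Solving the 2×2 system: x ≈ 124.9, y ≈ -14.9 km.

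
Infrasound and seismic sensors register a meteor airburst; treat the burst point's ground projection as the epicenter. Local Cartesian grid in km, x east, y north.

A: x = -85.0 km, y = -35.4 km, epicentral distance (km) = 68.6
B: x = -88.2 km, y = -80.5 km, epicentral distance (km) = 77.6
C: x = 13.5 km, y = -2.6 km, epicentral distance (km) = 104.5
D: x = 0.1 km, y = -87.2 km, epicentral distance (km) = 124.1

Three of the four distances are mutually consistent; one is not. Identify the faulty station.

A

Solve using three stations at a time. Using B, C, D (subtract circle equations pairwise → linear system) gives (x, y) ≈ (-91.0, -2.9).
Distances from that point to each station vs reported:
  A: calculated 33.0 vs reported 68.6 → residual 35.6 km
  B: calculated 77.6 vs reported 77.6 → residual 0.0 km
  C: calculated 104.5 vs reported 104.5 → residual 0.0 km
  D: calculated 124.1 vs reported 124.1 → residual 0.0 km
B, C, D are mutually consistent (residuals ≈ 0); A is off by 35.6 km.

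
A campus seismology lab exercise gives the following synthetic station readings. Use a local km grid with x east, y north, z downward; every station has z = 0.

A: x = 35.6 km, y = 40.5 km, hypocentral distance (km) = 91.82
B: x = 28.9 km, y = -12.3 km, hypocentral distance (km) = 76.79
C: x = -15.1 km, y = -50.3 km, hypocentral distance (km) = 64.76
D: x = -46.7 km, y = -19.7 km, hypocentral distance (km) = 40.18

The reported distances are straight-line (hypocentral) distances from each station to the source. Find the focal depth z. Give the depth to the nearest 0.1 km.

34.6 km

Each station gives a sphere (x−x_i)² + (y−y_i)² + z² = d_i² (stations at z=0).
Subtracting the A sphere from B and C: z² cancels, leaving linear equations in x and y:
-13.4 x − 105.6 y = 613.10
-101.4 x − 181.6 y = 4087.54
Solving: x ≈ -38.710, y ≈ -0.894 km (keep extra digits for the depth step; rounded: -38.7, -0.9).
Then from the A sphere: z² = 91.82² − (x − 35.6)² − (y − 40.5)² with x = -38.710, y = -0.894, so z ≈ 34.576 ≈ 34.6 km.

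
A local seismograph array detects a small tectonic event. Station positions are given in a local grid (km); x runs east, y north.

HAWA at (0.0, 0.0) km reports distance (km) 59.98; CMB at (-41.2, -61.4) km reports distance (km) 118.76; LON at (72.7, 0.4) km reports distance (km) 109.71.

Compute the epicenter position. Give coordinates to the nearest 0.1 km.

Circle about each station: x² + y² = 59.98²; (x + 41.2)² + (y + 61.4)² = 118.76²; (x − 72.7)² + (y − 0.4)² = 109.71².
Subtracting pairs of circle equations eliminates x²+y² and gives linear equations (the radical axes):
-82.4 x − 122.8 y = -5038.94
145.4 x + 0.8 y = -3153.23
Solving the 2×2 system: x ≈ -22.0, y ≈ 55.8 km.

(-22.0, 55.8)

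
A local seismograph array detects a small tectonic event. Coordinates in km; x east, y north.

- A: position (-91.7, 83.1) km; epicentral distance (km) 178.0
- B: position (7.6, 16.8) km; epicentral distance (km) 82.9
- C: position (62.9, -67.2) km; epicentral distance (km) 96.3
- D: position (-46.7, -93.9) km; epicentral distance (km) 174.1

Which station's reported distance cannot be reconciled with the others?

Solve using three stations at a time. Using A, C, D (subtract circle equations pairwise → linear system) gives (x, y) ≈ (77.6, 28.0).
Distances from that point to each station vs reported:
  A: calculated 178.0 vs reported 178.0 → residual 0.0 km
  B: calculated 70.9 vs reported 82.9 → residual 12.0 km
  C: calculated 96.4 vs reported 96.3 → residual 0.1 km
  D: calculated 174.1 vs reported 174.1 → residual 0.0 km
A, C, D are mutually consistent (residuals ≈ 0); B is off by 12.0 km.

B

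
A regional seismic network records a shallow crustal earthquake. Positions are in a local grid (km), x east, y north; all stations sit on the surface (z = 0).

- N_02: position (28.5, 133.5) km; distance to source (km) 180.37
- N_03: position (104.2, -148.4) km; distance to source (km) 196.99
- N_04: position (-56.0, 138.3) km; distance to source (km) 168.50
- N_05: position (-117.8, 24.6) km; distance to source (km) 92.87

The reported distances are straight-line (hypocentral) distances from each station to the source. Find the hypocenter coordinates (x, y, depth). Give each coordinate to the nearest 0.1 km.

x ≈ -47.5 km, y ≈ -26.9 km, depth ≈ 32.1 km

Each station gives a sphere (x−x_i)² + (y−y_i)² + z² = d_i² (stations at z=0).
Subtracting the N_02 sphere from N_03 and N_04: z² cancels, leaving linear equations in x and y:
151.4 x − 563.8 y = 7973.98
-169.0 x + 9.6 y = 7769.48
Solving: x ≈ -47.501, y ≈ -26.899 km (keep extra digits for the depth step; rounded: -47.5, -26.9).
Then from the N_02 sphere: z² = 180.37² − (x − 28.5)² − (y − 133.5)² with x = -47.501, y = -26.899, so z ≈ 32.083 ≈ 32.1 km.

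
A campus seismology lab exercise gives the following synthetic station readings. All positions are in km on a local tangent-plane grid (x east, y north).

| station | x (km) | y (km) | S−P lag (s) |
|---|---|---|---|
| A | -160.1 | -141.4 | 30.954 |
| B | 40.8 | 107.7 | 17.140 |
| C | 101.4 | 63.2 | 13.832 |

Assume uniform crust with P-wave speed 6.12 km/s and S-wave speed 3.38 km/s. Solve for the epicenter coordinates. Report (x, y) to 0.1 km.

(40.6, -21.7)

Distance from S−P lag: d = Δt · v_P v_S / (v_P − v_S) = Δt · (6.12·3.38)/(6.12−3.38) ≈ 7.5495·Δt.
So d_A = 233.69, d_B = 129.40, d_C = 104.42 km.
Circle about each station: (x + 160.1)² + (y + 141.4)² = 233.69²; (x − 40.8)² + (y − 107.7)² = 129.40²; (x − 101.4)² + (y − 63.2)² = 104.42².
Subtracting pairs of circle equations eliminates x²+y² and gives linear equations (the radical axes):
401.8 x + 498.2 y = 5504.62
523.0 x + 409.2 y = 12357.71
Solving the 2×2 system: x ≈ 40.6, y ≈ -21.7 km.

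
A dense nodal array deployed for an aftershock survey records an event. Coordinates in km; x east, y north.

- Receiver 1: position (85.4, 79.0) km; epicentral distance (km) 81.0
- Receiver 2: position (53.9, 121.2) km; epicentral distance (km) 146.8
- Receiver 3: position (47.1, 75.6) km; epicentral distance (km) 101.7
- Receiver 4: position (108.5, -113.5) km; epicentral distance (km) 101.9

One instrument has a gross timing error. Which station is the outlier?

Receiver 1

Solve using three stations at a time. Using Receiver 2, Receiver 3, Receiver 4 (subtract circle equations pairwise → linear system) gives (x, y) ≈ (57.3, -25.5).
Distances from that point to each station vs reported:
  Receiver 1: calculated 108.2 vs reported 81.0 → residual 27.2 km
  Receiver 2: calculated 146.7 vs reported 146.8 → residual 0.1 km
  Receiver 3: calculated 101.6 vs reported 101.7 → residual 0.1 km
  Receiver 4: calculated 101.8 vs reported 101.9 → residual 0.1 km
Receiver 2, Receiver 3, Receiver 4 are mutually consistent (residuals ≈ 0); Receiver 1 is off by 27.2 km.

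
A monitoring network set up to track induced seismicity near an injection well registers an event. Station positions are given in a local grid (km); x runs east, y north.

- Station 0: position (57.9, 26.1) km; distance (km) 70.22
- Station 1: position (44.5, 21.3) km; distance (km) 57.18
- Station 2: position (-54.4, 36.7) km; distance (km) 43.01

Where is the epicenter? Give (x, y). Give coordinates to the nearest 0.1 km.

Circle about each station: (x − 57.9)² + (y − 26.1)² = 70.22²; (x − 44.5)² + (y − 21.3)² = 57.18²; (x + 54.4)² + (y − 36.7)² = 43.01².
Subtracting the Station 0 equation from the Station 1 and Station 2 equations removes the quadratic terms:
-26.8 x − 9.6 y = 61.62
-224.6 x + 21.2 y = 3353.62
Solving the 2×2 system: x ≈ -12.3, y ≈ 27.9 km.
Check against Station 0 (with the unrounded x, y): √((x − 57.9)²+(y − 26.1)²) = 70.22 ≈ 70.22 km. ✓

x ≈ -12.3 km, y ≈ 27.9 km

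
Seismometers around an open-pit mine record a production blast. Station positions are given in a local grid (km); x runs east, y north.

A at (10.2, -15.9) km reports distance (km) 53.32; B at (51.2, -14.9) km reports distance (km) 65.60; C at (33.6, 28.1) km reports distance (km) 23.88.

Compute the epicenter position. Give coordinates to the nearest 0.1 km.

(11.6, 37.4)

Circle about each station: (x − 10.2)² + (y + 15.9)² = 53.32²; (x − 51.2)² + (y + 14.9)² = 65.60²; (x − 33.6)² + (y − 28.1)² = 23.88².
Subtracting the A equation from the B and C equations removes the quadratic terms:
82.0 x + 2.0 y = 1026.26
46.8 x + 88.0 y = 3834.49
Solving the 2×2 system: x ≈ 11.6, y ≈ 37.4 km.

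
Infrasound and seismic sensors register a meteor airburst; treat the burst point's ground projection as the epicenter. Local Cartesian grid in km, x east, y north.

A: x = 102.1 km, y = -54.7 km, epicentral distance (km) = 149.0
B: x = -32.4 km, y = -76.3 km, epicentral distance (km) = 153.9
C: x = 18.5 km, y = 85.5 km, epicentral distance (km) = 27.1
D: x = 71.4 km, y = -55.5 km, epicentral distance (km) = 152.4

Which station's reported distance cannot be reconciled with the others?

Solve using three stations at a time. Using B, C, D (subtract circle equations pairwise → linear system) gives (x, y) ≈ (-6.6, 75.4).
Distances from that point to each station vs reported:
  A: calculated 169.5 vs reported 149.0 → residual 20.5 km
  B: calculated 153.9 vs reported 153.9 → residual 0.0 km
  C: calculated 27.1 vs reported 27.1 → residual 0.0 km
  D: calculated 152.4 vs reported 152.4 → residual 0.0 km
B, C, D are mutually consistent (residuals ≈ 0); A is off by 20.5 km.

A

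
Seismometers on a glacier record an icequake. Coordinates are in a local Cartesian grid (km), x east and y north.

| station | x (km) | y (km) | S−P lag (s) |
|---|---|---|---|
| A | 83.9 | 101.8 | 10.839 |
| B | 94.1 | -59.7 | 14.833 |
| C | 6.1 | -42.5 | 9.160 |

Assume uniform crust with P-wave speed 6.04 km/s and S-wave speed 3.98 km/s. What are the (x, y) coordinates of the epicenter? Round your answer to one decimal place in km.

-34.2 km east, 56.5 km north

Distance from S−P lag: d = Δt · v_P v_S / (v_P − v_S) = Δt · (6.04·3.98)/(6.04−3.98) ≈ 11.6695·Δt.
So d_A = 126.49, d_B = 173.09, d_C = 106.89 km.
Circle about each station: (x − 83.9)² + (y − 101.8)² = 126.49²; (x − 94.1)² + (y + 59.7)² = 173.09²; (x − 6.1)² + (y + 42.5)² = 106.89².
Subtracting the A equation from the B and C equations removes the quadratic terms:
20.4 x − 323.0 y = -18943.98
-155.6 x − 288.6 y = -10984.74
Solving the 2×2 system: x ≈ -34.2, y ≈ 56.5 km.
Check against A (with the unrounded x, y): √((x − 83.9)²+(y − 101.8)²) = 126.48 ≈ 126.49 km. ✓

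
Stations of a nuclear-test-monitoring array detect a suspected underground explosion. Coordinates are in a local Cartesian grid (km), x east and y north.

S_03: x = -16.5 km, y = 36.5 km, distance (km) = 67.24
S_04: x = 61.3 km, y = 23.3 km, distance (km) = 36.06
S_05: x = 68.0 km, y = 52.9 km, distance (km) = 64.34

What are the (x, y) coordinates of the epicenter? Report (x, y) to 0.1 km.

(37.4, -3.7)

Circle about each station: (x + 16.5)² + (y − 36.5)² = 67.24²; (x − 61.3)² + (y − 23.3)² = 36.06²; (x − 68.0)² + (y − 52.9)² = 64.34².
Subtracting pairs of circle equations eliminates x²+y² and gives linear equations (the radical axes):
155.6 x − 26.4 y = 5916.97
169.0 x + 32.8 y = 6199.49
Solving the 2×2 system: x ≈ 37.4, y ≈ -3.7 km.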